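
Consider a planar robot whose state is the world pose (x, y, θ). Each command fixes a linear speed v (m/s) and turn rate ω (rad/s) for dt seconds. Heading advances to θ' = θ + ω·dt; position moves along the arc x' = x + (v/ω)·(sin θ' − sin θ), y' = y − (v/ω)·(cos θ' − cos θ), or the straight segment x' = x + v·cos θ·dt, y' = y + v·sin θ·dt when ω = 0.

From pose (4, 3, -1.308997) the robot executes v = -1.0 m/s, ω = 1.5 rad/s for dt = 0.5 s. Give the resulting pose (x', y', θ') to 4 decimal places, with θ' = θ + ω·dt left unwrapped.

θ' = -1.3090 + 1.5·0.5 = -0.5590
R = v/ω = -1.0/1.5 = -0.6667
x' = 4 + -0.6667·(sin -0.5590 − sin -1.3090) = 3.7096
y' = 3 − -0.6667·(cos -0.5590 − cos -1.3090) = 3.3926

(3.7096, 3.3926, -0.5590)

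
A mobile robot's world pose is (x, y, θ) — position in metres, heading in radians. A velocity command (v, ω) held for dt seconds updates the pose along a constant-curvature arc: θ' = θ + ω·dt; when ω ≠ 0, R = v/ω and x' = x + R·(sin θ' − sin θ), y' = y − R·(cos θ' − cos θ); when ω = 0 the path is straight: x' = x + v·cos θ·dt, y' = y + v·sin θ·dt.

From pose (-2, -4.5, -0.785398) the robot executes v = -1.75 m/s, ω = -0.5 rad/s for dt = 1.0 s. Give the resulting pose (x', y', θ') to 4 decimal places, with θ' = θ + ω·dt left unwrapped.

(-2.8836, -3.0105, -1.2854)

θ' = -0.7854 + -0.5·1.0 = -1.2854
R = v/ω = -1.75/-0.5 = 3.5000
x' = -2 + 3.5000·(sin -1.2854 − sin -0.7854) = -2.8836
y' = -4.5 − 3.5000·(cos -1.2854 − cos -0.7854) = -3.0105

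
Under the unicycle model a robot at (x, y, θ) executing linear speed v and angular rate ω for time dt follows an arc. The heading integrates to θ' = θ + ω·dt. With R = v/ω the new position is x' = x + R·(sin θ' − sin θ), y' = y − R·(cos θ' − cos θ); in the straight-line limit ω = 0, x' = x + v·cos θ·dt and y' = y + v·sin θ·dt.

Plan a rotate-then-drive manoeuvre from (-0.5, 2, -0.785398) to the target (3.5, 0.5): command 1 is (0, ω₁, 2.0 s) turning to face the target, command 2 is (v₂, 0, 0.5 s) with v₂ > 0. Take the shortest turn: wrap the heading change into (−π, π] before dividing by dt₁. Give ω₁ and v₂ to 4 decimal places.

ω₁ = 0.2133, v₂ = 8.5440

heading to target = atan2(0.5−2, 3.5−-0.5) = -0.3588
Δθ = wrap(-0.3588 − -0.7854) = 0.4266; ω₁ = Δθ/dt₁ = 0.2133
distance = √((3.5−-0.5)² + (0.5−2)²) = 4.2720; v₂ = distance/dt₂ = 8.5440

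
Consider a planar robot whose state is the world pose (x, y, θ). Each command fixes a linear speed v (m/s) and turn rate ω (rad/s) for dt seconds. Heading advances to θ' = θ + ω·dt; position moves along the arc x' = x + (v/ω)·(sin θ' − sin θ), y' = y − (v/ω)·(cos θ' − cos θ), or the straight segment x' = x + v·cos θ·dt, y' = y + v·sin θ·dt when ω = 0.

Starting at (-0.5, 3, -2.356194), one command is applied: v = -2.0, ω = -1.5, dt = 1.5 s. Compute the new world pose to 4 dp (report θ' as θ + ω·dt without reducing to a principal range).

θ' = -2.3562 + -1.5·1.5 = -4.6062
R = v/ω = -2.0/-1.5 = 1.3333
x' = -0.5 + 1.3333·(sin -4.6062 − sin -2.3562) = 1.7686
y' = 3 − 1.3333·(cos -4.6062 − cos -2.3562) = 2.1985

(1.7686, 2.1985, -4.6062)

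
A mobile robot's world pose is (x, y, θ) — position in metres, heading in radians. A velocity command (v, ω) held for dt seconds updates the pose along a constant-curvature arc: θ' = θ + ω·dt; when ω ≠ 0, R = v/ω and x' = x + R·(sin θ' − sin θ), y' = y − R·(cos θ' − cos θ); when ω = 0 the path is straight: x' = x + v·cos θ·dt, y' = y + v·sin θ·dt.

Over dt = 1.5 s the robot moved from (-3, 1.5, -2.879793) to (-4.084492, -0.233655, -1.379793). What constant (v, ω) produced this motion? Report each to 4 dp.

v = 1.5000, ω = 1.0000

Δθ = -1.379793 − -2.879793 = 1.500000
ω = Δθ/dt = 1.500000/1.5 = 1.0000
R = −Δy/(cos θ' − cos θ) = 1.5000
v = R·ω = 1.5000·1.0000 = 1.5000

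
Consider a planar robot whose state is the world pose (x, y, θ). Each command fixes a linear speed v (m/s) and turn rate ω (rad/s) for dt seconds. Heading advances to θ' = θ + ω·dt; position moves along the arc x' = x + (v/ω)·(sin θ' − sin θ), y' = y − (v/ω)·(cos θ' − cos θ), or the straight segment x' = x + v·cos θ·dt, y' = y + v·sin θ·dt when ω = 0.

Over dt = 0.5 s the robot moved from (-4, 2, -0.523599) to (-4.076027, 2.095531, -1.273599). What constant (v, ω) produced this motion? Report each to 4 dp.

Δθ = -1.273599 − -0.523599 = -0.750000
ω = Δθ/dt = -0.750000/0.5 = -1.5000
R = −Δy/(cos θ' − cos θ) = 0.1667
v = R·ω = 0.1667·-1.5000 = -0.2500

v = -0.2500, ω = -1.5000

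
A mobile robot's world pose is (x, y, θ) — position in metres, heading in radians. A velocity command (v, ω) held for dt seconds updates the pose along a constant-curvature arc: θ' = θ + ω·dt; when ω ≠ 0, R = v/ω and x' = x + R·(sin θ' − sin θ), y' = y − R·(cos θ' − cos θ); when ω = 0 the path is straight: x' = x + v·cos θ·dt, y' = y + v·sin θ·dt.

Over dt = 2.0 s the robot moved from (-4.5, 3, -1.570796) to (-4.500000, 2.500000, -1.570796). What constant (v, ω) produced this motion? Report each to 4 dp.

v = 0.2500, ω = 0.0000

Δθ = -1.570796 − -1.570796 = 0.000000
ω = Δθ/dt = 0.000000/2.0 = 0.0000
ω = 0 → v = (Δx·cos θ + Δy·sin θ)/dt = 0.2500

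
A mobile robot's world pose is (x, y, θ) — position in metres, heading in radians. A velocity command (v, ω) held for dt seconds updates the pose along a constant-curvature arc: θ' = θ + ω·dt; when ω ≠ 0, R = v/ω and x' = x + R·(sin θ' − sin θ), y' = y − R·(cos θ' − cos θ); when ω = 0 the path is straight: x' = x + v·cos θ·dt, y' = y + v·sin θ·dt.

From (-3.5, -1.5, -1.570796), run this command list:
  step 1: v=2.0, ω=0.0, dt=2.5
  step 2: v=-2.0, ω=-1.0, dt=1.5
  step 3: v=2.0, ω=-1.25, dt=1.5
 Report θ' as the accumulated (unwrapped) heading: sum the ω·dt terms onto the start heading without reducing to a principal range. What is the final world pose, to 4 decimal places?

(-3.3113, -2.5389, -4.9458)

step 1: θ'=-1.5708 (straight) → pose (-3.5000, -6.5000, -1.5708)
step 2: θ'=-3.0708 (R=2.0000) → pose (-1.6415, -4.5050, -3.0708)
step 3: θ'=-4.9458 (R=-1.6000) → pose (-3.3113, -2.5389, -4.9458)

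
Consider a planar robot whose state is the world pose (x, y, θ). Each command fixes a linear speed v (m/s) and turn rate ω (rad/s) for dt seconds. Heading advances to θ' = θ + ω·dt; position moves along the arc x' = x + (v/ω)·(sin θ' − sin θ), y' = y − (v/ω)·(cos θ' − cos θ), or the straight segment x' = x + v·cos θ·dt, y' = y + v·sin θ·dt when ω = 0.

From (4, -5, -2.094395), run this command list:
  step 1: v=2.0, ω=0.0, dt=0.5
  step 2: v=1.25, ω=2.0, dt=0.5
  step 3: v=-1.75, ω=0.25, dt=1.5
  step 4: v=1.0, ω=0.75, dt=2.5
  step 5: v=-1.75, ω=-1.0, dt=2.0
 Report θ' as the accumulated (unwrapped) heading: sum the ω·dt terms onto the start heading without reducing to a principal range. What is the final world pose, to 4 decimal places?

step 1: θ'=-2.0944 (straight) → pose (3.5000, -5.8660, -2.0944)
step 2: θ'=-1.0944 (R=0.6250) → pose (3.4859, -6.4651, -1.0944)
step 3: θ'=-0.7194 (R=-7.0000) → pose (1.8778, -4.4098, -0.7194)
step 4: θ'=1.1556 (R=1.3333) → pose (3.9764, -3.9447, 1.1556)
step 5: θ'=-0.8444 (R=1.7500) → pose (1.0669, -4.4011, -0.8444)

(1.0669, -4.4011, -0.8444)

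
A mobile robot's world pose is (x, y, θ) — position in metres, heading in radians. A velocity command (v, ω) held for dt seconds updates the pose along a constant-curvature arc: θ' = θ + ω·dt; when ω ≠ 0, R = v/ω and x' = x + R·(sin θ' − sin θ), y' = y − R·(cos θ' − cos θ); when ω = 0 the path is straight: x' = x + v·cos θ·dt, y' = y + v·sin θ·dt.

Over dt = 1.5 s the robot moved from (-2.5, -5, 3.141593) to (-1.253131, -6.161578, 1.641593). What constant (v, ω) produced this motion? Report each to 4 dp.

Δθ = 1.641593 − 3.141593 = -1.500000
ω = Δθ/dt = -1.500000/1.5 = -1.0000
R = Δx/(sin θ' − sin θ) = 1.2500
v = R·ω = 1.2500·-1.0000 = -1.2500

v = -1.2500, ω = -1.0000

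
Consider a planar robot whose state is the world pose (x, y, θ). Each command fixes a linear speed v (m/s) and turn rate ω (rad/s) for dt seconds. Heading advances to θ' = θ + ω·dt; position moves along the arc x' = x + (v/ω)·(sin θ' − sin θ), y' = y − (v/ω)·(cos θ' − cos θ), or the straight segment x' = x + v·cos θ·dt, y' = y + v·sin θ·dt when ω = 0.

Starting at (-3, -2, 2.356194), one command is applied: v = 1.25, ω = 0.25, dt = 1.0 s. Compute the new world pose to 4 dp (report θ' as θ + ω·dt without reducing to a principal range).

(-3.9846, -1.2352, 2.6062)

θ' = 2.3562 + 0.25·1.0 = 2.6062
R = v/ω = 1.25/0.25 = 5.0000
x' = -3 + 5.0000·(sin 2.6062 − sin 2.3562) = -3.9846
y' = -2 − 5.0000·(cos 2.6062 − cos 2.3562) = -1.2352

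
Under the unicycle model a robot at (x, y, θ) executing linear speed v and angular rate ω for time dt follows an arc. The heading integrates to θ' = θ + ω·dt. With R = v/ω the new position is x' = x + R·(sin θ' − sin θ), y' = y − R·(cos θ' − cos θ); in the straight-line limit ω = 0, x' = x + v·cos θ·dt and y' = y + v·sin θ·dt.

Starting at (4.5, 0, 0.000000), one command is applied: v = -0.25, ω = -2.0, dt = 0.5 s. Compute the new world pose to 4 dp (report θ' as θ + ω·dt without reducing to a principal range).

(4.3948, 0.0575, -1.0000)

θ' = 0.0000 + -2.0·0.5 = -1.0000
R = v/ω = -0.25/-2.0 = 0.1250
x' = 4.5 + 0.1250·(sin -1.0000 − sin 0.0000) = 4.3948
y' = 0 − 0.1250·(cos -1.0000 − cos 0.0000) = 0.0575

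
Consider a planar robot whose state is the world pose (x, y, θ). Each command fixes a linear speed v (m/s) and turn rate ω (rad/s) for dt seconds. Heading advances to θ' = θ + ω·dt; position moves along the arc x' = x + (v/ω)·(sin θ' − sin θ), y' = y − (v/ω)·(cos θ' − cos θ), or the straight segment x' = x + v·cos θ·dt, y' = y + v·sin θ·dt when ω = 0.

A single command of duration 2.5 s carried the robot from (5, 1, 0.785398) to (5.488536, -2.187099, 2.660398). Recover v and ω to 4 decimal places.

Δθ = 2.660398 − 0.785398 = 1.875000
ω = Δθ/dt = 1.875000/2.5 = 0.7500
R = −Δy/(cos θ' − cos θ) = -2.0000
v = R·ω = -2.0000·0.7500 = -1.5000

v = -1.5000, ω = 0.7500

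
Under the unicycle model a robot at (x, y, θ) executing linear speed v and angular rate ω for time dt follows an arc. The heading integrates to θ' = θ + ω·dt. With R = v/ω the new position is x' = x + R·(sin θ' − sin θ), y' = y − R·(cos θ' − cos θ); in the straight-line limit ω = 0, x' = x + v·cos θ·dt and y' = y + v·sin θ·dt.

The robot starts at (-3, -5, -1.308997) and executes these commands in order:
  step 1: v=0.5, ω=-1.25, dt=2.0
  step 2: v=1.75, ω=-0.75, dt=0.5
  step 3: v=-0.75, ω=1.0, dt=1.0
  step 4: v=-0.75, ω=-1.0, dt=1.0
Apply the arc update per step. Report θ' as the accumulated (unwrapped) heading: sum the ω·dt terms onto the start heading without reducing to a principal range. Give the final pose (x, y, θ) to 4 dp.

(-2.9730, -5.5038, -4.1840)

step 1: θ'=-3.8090 (R=-0.4000) → pose (-3.6340, -5.4177, -3.8090)
step 2: θ'=-4.1840 (R=-2.3333) → pose (-4.2048, -4.7614, -4.1840)
step 3: θ'=-3.1840 (R=-0.7500) → pose (-3.5889, -5.1326, -3.1840)
step 4: θ'=-4.1840 (R=0.7500) → pose (-2.9730, -5.5038, -4.1840)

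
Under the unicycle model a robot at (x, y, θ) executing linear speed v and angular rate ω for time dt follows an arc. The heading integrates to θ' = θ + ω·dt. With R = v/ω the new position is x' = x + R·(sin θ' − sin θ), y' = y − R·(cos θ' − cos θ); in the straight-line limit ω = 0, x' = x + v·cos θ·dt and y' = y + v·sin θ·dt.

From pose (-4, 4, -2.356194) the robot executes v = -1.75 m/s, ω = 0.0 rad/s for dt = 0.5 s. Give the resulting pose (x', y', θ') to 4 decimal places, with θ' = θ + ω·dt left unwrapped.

(-3.3813, 4.6187, -2.3562)

θ' = -2.3562 + 0.0·0.5 = -2.3562
ω = 0 → straight: x' = -4 + -1.75·cos(-2.3562)·0.5 = -3.3813
y' = 4 + -1.75·sin(-2.3562)·0.5 = 4.6187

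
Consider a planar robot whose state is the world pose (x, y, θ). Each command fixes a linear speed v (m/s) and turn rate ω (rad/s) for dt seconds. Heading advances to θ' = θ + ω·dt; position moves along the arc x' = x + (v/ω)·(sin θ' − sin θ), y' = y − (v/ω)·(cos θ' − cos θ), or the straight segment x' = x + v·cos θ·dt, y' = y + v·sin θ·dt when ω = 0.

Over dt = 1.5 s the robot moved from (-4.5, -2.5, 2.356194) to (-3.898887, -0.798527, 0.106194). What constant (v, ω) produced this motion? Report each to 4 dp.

Δθ = 0.106194 − 2.356194 = -2.250000
ω = Δθ/dt = -2.250000/1.5 = -1.5000
R = −Δy/(cos θ' − cos θ) = -1.0000
v = R·ω = -1.0000·-1.5000 = 1.5000

v = 1.5000, ω = -1.5000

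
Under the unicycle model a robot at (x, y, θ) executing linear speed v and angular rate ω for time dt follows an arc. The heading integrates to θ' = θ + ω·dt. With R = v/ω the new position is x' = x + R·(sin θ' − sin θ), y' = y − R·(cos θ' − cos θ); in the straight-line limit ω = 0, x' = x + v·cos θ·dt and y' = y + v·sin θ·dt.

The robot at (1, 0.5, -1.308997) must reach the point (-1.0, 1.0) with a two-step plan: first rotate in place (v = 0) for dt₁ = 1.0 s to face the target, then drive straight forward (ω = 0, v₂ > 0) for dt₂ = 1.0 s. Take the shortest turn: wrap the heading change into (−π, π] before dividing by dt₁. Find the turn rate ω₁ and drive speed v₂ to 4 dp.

heading to target = atan2(1−0.5, -1−1) = 2.8966
Δθ = wrap(2.8966 − -1.3090) = -2.0776; ω₁ = Δθ/dt₁ = -2.0776
distance = √((-1−1)² + (1−0.5)²) = 2.0616; v₂ = distance/dt₂ = 2.0616

ω₁ = -2.0776, v₂ = 2.0616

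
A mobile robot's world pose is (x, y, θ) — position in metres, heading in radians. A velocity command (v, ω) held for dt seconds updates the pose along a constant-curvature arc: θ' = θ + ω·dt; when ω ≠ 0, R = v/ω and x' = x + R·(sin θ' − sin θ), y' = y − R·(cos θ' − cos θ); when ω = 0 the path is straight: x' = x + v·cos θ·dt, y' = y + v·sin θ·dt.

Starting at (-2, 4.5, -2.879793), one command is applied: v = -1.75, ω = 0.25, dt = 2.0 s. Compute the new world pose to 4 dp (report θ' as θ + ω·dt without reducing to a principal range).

(1.0198, 6.1963, -2.3798)

θ' = -2.8798 + 0.25·2.0 = -2.3798
R = v/ω = -1.75/0.25 = -7.0000
x' = -2 + -7.0000·(sin -2.3798 − sin -2.8798) = 1.0198
y' = 4.5 − -7.0000·(cos -2.3798 − cos -2.8798) = 6.1963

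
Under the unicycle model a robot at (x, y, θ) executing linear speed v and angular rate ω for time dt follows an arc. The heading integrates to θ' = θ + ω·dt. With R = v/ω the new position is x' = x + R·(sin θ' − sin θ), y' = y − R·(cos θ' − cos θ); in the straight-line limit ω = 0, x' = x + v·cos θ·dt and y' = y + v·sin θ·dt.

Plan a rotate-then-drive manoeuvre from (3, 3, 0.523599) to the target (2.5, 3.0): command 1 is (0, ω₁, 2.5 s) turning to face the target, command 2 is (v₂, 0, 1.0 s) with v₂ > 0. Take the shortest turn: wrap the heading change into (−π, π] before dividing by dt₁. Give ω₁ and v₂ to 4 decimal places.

ω₁ = 1.0472, v₂ = 0.5000

heading to target = atan2(3−3, 2.5−3) = 3.1416
Δθ = wrap(3.1416 − 0.5236) = 2.6180; ω₁ = Δθ/dt₁ = 1.0472
distance = √((2.5−3)² + (3−3)²) = 0.5000; v₂ = distance/dt₂ = 0.5000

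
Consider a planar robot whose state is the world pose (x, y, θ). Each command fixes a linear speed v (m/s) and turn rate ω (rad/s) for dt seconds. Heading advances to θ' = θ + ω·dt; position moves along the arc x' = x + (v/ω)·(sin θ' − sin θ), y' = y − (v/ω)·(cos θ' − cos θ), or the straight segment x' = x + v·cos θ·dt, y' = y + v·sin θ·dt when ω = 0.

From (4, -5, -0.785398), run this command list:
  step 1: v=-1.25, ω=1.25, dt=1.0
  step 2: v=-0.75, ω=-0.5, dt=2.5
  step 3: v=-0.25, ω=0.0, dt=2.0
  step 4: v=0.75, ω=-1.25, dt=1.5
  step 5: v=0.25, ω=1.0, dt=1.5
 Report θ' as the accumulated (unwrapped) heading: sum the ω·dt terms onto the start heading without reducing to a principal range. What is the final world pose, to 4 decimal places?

(0.4984, -5.4567, -1.1604)

step 1: θ'=0.4646 (R=-1.0000) → pose (2.8448, -4.8131, 0.4646)
step 2: θ'=-0.7854 (R=1.5000) → pose (1.1121, -4.5328, -0.7854)
step 3: θ'=-0.7854 (straight) → pose (0.7585, -4.1792, -0.7854)
step 4: θ'=-2.6604 (R=-0.6000) → pose (0.6120, -5.1353, -2.6604)
step 5: θ'=-1.1604 (R=0.2500) → pose (0.4984, -5.4567, -1.1604)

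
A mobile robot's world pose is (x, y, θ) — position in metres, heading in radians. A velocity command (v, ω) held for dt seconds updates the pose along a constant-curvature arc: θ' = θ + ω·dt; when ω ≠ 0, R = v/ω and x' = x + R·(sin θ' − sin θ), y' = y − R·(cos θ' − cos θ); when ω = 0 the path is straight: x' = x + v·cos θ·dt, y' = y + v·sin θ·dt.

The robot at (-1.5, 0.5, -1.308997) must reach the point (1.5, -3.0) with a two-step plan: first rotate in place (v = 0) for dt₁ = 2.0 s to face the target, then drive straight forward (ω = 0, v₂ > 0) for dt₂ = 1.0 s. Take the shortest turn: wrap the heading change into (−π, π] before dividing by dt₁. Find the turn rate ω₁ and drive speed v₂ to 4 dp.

heading to target = atan2(-3−0.5, 1.5−-1.5) = -0.8622
Δθ = wrap(-0.8622 − -1.3090) = 0.4468; ω₁ = Δθ/dt₁ = 0.2234
distance = √((1.5−-1.5)² + (-3−0.5)²) = 4.6098; v₂ = distance/dt₂ = 4.6098

ω₁ = 0.2234, v₂ = 4.6098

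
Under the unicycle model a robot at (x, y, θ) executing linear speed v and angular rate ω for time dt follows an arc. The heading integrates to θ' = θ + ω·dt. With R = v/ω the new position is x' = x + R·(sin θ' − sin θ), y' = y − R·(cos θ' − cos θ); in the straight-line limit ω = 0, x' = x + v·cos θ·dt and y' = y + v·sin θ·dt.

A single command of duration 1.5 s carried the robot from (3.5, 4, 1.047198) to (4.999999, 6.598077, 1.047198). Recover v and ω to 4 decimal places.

v = 2.0000, ω = 0.0000

Δθ = 1.047198 − 1.047198 = 0.000000
ω = Δθ/dt = 0.000000/1.5 = 0.0000
ω = 0 → v = (Δx·cos θ + Δy·sin θ)/dt = 2.0000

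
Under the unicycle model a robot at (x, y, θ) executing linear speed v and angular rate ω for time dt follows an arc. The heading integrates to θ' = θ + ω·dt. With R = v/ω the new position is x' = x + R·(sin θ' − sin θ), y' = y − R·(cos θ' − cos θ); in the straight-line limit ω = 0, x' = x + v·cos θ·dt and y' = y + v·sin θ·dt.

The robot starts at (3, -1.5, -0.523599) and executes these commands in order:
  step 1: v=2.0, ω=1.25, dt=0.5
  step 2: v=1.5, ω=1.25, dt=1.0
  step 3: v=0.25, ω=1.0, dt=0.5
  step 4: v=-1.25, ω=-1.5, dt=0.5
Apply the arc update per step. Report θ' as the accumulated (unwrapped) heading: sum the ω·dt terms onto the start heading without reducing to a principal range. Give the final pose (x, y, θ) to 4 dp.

step 1: θ'=0.1014 (R=1.6000) → pose (3.9620, -1.7061, 0.1014)
step 2: θ'=1.3514 (R=1.2000) → pose (5.0117, -0.7735, 1.3514)
step 3: θ'=1.8514 (R=0.2500) → pose (5.0079, -0.6498, 1.8514)
step 4: θ'=1.1014 (R=0.8333) → pose (4.9504, -1.2576, 1.1014)

(4.9504, -1.2576, 1.1014)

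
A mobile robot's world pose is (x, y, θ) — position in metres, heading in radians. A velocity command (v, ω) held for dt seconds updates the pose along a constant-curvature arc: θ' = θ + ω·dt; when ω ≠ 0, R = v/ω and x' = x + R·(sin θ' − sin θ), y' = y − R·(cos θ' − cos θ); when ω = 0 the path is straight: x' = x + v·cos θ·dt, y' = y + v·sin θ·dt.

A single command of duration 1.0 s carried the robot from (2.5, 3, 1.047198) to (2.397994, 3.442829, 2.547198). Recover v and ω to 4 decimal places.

v = 0.5000, ω = 1.5000

Δθ = 2.547198 − 1.047198 = 1.500000
ω = Δθ/dt = 1.500000/1.0 = 1.5000
R = −Δy/(cos θ' − cos θ) = 0.3333
v = R·ω = 0.3333·1.5000 = 0.5000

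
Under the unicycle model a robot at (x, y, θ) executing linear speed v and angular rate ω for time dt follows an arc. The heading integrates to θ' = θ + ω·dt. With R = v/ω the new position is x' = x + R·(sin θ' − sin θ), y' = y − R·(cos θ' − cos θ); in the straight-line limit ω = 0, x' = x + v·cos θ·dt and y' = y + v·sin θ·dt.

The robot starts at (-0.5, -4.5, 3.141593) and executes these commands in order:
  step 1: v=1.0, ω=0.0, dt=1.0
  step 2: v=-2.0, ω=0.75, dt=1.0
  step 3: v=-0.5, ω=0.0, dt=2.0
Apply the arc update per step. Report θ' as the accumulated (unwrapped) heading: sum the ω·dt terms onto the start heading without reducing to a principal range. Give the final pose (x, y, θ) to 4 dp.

(1.0494, -3.1029, 3.8916)

step 1: θ'=3.1416 (straight) → pose (-1.5000, -4.5000, 3.1416)
step 2: θ'=3.8916 (R=-2.6667) → pose (0.3177, -3.7845, 3.8916)
step 3: θ'=3.8916 (straight) → pose (1.0494, -3.1029, 3.8916)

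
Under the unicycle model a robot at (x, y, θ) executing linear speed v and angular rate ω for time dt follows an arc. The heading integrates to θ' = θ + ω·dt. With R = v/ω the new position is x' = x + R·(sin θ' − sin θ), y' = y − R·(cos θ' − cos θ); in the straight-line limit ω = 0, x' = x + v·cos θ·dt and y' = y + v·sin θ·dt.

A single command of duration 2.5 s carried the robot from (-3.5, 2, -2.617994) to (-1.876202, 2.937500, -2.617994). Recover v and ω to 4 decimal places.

Δθ = -2.617994 − -2.617994 = 0.000000
ω = Δθ/dt = 0.000000/2.5 = 0.0000
ω = 0 → v = (Δx·cos θ + Δy·sin θ)/dt = -0.7500

v = -0.7500, ω = 0.0000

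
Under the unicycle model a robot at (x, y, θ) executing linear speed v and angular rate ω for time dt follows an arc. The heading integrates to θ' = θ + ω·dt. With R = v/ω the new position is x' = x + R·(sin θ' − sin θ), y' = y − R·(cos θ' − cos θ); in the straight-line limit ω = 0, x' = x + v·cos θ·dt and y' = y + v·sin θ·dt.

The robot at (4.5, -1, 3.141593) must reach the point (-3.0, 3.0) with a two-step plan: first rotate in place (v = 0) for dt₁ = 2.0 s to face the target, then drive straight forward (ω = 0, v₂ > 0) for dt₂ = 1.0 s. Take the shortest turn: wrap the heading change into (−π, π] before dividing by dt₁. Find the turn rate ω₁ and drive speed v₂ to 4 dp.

ω₁ = -0.2450, v₂ = 8.5000

heading to target = atan2(3−-1, -3−4.5) = 2.6516
Δθ = wrap(2.6516 − 3.1416) = -0.4900; ω₁ = Δθ/dt₁ = -0.2450
distance = √((-3−4.5)² + (3−-1)²) = 8.5000; v₂ = distance/dt₂ = 8.5000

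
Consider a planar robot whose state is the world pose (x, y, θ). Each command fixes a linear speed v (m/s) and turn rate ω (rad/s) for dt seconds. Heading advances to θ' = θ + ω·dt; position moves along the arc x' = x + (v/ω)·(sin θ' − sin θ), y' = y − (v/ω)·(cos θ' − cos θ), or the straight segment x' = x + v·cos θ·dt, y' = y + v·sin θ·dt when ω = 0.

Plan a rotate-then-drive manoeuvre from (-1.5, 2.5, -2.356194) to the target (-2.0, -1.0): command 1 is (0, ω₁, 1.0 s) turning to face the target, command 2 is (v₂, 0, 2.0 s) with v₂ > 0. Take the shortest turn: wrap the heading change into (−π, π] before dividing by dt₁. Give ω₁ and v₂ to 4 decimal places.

ω₁ = 0.6435, v₂ = 1.7678

heading to target = atan2(-1−2.5, -2−-1.5) = -1.7127
Δθ = wrap(-1.7127 − -2.3562) = 0.6435; ω₁ = Δθ/dt₁ = 0.6435
distance = √((-2−-1.5)² + (-1−2.5)²) = 3.5355; v₂ = distance/dt₂ = 1.7678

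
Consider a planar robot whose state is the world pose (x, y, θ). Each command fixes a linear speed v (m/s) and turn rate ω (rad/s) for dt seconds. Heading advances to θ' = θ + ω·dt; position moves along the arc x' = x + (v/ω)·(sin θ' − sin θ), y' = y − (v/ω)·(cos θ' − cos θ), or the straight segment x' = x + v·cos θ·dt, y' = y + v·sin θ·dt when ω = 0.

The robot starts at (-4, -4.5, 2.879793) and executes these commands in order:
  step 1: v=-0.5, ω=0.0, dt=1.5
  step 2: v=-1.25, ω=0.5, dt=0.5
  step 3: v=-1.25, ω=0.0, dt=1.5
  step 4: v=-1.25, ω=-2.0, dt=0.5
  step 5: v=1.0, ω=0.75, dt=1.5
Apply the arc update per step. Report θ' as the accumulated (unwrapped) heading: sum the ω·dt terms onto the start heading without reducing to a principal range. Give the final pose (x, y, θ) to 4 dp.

(-1.5416, -4.4771, 3.2548)

step 1: θ'=2.8798 (straight) → pose (-3.2756, -4.6941, 2.8798)
step 2: θ'=3.1298 (R=-2.5000) → pose (-2.6580, -4.7791, 3.1298)
step 3: θ'=3.1298 (straight) → pose (-0.7831, -4.8012, 3.1298)
step 4: θ'=2.1298 (R=0.6250) → pose (-0.2606, -5.0947, 2.1298)
step 5: θ'=3.2548 (R=1.3333) → pose (-1.5416, -4.4771, 3.2548)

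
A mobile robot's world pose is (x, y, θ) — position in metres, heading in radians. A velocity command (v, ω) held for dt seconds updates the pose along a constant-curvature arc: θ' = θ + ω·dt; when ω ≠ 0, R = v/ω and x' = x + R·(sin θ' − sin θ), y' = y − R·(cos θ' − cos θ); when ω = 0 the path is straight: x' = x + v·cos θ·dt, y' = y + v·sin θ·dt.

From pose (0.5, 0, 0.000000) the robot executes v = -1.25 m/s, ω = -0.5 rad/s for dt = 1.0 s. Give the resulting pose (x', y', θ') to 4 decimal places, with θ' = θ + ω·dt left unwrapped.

θ' = 0.0000 + -0.5·1.0 = -0.5000
R = v/ω = -1.25/-0.5 = 2.5000
x' = 0.5 + 2.5000·(sin -0.5000 − sin 0.0000) = -0.6986
y' = 0 − 2.5000·(cos -0.5000 − cos 0.0000) = 0.3060

(-0.6986, 0.3060, -0.5000)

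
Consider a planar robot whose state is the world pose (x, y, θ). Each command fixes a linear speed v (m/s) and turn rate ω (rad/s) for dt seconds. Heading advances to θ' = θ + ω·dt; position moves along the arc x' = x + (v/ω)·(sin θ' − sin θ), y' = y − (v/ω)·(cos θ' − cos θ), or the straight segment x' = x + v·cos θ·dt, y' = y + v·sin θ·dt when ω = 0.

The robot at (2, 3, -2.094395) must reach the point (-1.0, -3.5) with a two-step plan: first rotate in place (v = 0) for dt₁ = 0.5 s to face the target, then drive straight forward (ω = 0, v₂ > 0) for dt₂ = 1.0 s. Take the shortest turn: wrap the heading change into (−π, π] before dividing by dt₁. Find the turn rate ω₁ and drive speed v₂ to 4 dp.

ω₁ = 0.1824, v₂ = 7.1589

heading to target = atan2(-3.5−3, -1−2) = -2.0032
Δθ = wrap(-2.0032 − -2.0944) = 0.0912; ω₁ = Δθ/dt₁ = 0.1824
distance = √((-1−2)² + (-3.5−3)²) = 7.1589; v₂ = distance/dt₂ = 7.1589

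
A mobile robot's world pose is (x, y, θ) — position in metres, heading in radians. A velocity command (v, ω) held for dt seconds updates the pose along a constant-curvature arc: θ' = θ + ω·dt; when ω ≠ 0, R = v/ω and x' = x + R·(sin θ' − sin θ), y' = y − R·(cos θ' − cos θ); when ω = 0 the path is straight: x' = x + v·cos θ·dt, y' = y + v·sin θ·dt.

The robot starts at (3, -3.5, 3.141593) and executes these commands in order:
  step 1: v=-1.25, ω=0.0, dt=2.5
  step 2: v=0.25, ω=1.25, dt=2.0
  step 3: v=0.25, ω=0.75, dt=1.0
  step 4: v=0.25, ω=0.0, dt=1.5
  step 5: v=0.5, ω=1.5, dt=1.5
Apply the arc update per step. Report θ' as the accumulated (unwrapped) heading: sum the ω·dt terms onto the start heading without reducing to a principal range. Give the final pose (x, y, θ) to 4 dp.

(6.8128, -3.3164, 8.6416)

step 1: θ'=3.1416 (straight) → pose (6.1250, -3.5000, 3.1416)
step 2: θ'=5.6416 (R=0.2000) → pose (6.0053, -3.8602, 5.6416)
step 3: θ'=6.3916 (R=0.3333) → pose (6.2409, -3.9246, 6.3916)
step 4: θ'=6.3916 (straight) → pose (6.6137, -3.8840, 6.3916)
step 5: θ'=8.6416 (R=0.3333) → pose (6.8128, -3.3164, 8.6416)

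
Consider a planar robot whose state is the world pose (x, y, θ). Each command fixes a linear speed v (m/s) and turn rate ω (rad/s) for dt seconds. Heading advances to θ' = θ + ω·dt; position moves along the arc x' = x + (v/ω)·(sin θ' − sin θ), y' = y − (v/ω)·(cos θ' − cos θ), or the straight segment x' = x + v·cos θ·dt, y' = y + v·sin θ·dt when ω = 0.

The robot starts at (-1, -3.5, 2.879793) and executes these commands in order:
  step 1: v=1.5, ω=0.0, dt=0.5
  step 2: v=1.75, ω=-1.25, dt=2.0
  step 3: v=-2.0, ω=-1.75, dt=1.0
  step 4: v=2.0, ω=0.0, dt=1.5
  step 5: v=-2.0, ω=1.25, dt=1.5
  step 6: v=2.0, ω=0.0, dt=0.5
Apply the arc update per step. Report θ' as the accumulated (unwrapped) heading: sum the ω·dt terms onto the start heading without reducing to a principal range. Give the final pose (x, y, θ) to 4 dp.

step 1: θ'=2.8798 (straight) → pose (-1.7244, -3.3059, 2.8798)
step 2: θ'=0.3798 (R=-1.4000) → pose (-1.8811, -0.6534, 0.3798)
step 3: θ'=-1.3702 (R=1.1429) → pose (-3.4247, 0.1804, -1.3702)
step 4: θ'=-1.3702 (straight) → pose (-2.8270, -2.7595, -1.3702)
step 5: θ'=0.5048 (R=-1.6000) → pose (-5.1687, -1.6778, 0.5048)
step 6: θ'=0.5048 (straight) → pose (-4.2935, -1.1942, 0.5048)

(-4.2935, -1.1942, 0.5048)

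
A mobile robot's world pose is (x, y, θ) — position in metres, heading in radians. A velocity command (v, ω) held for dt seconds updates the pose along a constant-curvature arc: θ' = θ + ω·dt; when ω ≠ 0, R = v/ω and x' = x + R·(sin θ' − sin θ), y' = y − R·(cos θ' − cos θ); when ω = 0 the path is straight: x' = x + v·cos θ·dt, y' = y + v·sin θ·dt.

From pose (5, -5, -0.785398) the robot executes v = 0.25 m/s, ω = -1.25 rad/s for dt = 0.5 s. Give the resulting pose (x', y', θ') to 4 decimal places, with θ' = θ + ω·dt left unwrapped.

(5.0560, -5.1095, -1.4104)

θ' = -0.7854 + -1.25·0.5 = -1.4104
R = v/ω = 0.25/-1.25 = -0.2000
x' = 5 + -0.2000·(sin -1.4104 − sin -0.7854) = 5.0560
y' = -5 − -0.2000·(cos -1.4104 − cos -0.7854) = -5.1095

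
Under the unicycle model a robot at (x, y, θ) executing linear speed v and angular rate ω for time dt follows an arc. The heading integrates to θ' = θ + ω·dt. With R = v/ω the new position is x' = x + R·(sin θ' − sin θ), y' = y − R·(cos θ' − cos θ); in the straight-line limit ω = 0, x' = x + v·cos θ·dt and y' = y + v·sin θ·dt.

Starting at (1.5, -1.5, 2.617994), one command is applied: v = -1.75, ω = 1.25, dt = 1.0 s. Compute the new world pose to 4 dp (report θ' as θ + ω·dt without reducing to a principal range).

θ' = 2.6180 + 1.25·1.0 = 3.8680
R = v/ω = -1.75/1.25 = -1.4000
x' = 1.5 + -1.4000·(sin 3.8680 − sin 2.6180) = 3.1299
y' = -1.5 − -1.4000·(cos 3.8680 − cos 2.6180) = -1.3342

(3.1299, -1.3342, 3.8680)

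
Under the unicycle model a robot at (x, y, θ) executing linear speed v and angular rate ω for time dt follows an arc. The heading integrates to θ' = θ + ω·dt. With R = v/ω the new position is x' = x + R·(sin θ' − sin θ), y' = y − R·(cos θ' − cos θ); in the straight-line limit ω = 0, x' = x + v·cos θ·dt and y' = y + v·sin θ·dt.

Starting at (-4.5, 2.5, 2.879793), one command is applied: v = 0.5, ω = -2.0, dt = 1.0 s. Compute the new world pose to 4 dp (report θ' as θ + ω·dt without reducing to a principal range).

(-4.6279, 2.9008, 0.8798)

θ' = 2.8798 + -2.0·1.0 = 0.8798
R = v/ω = 0.5/-2.0 = -0.2500
x' = -4.5 + -0.2500·(sin 0.8798 − sin 2.8798) = -4.6279
y' = 2.5 − -0.2500·(cos 0.8798 − cos 2.8798) = 2.9008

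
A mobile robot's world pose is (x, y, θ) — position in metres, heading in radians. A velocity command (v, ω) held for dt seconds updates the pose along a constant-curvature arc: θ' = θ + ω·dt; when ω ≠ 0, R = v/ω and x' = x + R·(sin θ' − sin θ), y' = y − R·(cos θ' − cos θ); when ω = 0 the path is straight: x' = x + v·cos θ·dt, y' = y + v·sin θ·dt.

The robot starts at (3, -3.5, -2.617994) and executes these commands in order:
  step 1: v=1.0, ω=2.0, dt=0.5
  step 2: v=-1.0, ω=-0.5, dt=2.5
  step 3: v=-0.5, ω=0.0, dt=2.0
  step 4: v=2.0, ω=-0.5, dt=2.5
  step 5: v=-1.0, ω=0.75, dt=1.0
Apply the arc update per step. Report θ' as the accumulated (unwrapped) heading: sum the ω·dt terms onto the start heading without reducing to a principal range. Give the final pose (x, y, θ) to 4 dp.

step 1: θ'=-1.6180 (R=0.5000) → pose (2.7506, -3.9094, -1.6180)
step 2: θ'=-2.8680 (R=2.0000) → pose (4.2079, -2.0782, -2.8680)
step 3: θ'=-2.8680 (straight) → pose (5.1707, -1.8080, -2.8680)
step 4: θ'=-4.1180 (R=-4.0000) → pose (0.7760, -0.1968, -4.1180)
step 5: θ'=-3.3680 (R=-1.3333) → pose (1.5814, -0.7494, -3.3680)

(1.5814, -0.7494, -3.3680)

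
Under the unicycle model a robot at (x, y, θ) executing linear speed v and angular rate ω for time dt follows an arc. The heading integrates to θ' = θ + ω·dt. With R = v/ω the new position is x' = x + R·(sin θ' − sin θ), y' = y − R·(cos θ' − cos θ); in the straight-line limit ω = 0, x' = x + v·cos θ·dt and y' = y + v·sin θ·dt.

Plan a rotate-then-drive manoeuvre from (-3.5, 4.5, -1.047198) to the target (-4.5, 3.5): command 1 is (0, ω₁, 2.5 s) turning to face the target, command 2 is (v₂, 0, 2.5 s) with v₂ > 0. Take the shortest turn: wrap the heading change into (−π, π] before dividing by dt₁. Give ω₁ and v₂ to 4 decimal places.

ω₁ = -0.5236, v₂ = 0.5657

heading to target = atan2(3.5−4.5, -4.5−-3.5) = -2.3562
Δθ = wrap(-2.3562 − -1.0472) = -1.3090; ω₁ = Δθ/dt₁ = -0.5236
distance = √((-4.5−-3.5)² + (3.5−4.5)²) = 1.4142; v₂ = distance/dt₂ = 0.5657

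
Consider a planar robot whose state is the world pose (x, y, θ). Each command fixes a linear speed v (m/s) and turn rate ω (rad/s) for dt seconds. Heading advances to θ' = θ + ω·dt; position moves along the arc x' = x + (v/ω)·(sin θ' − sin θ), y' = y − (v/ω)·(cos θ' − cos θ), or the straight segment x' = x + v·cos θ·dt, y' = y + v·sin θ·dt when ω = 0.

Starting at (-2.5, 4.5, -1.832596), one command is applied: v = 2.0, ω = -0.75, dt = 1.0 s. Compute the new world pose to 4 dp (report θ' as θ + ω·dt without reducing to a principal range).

(-3.6616, 2.9294, -2.5826)

θ' = -1.8326 + -0.75·1.0 = -2.5826
R = v/ω = 2.0/-0.75 = -2.6667
x' = -2.5 + -2.6667·(sin -2.5826 − sin -1.8326) = -3.6616
y' = 4.5 − -2.6667·(cos -2.5826 − cos -1.8326) = 2.9294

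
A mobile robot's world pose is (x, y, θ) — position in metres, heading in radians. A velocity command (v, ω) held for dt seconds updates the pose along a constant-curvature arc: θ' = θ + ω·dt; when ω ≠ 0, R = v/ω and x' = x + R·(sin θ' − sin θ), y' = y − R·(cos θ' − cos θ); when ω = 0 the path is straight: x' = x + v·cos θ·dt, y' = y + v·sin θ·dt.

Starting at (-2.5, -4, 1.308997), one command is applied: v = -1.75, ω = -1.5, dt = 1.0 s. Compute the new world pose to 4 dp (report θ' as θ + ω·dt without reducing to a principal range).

(-3.8484, -4.8435, -0.1910)

θ' = 1.3090 + -1.5·1.0 = -0.1910
R = v/ω = -1.75/-1.5 = 1.1667
x' = -2.5 + 1.1667·(sin -0.1910 − sin 1.3090) = -3.8484
y' = -4 − 1.1667·(cos -0.1910 − cos 1.3090) = -4.8435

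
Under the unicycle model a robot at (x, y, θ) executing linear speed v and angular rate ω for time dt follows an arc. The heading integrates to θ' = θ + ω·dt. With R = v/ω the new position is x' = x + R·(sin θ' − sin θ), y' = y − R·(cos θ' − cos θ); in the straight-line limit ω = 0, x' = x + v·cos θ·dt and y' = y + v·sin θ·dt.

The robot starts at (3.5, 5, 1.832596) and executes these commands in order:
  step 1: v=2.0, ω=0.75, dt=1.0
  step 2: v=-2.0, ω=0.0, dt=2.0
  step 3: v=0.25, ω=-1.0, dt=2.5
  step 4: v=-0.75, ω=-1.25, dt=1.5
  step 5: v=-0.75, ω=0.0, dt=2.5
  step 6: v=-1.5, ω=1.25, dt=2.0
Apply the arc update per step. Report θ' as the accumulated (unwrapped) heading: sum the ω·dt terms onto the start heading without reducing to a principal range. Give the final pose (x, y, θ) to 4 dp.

(3.6682, 8.6450, 0.7076)

step 1: θ'=2.5826 (R=2.6667) → pose (2.3384, 6.5706, 2.5826)
step 2: θ'=2.5826 (straight) → pose (5.7296, 4.4492, 2.5826)
step 3: θ'=0.0826 (R=-0.2500) → pose (5.8415, 4.9103, 0.0826)
step 4: θ'=-1.7924 (R=0.6000) → pose (5.2067, 5.6402, -1.7924)
step 5: θ'=-1.7924 (straight) → pose (5.6188, 7.4693, -1.7924)
step 6: θ'=0.7076 (R=-1.2000) → pose (3.6682, 8.6450, 0.7076)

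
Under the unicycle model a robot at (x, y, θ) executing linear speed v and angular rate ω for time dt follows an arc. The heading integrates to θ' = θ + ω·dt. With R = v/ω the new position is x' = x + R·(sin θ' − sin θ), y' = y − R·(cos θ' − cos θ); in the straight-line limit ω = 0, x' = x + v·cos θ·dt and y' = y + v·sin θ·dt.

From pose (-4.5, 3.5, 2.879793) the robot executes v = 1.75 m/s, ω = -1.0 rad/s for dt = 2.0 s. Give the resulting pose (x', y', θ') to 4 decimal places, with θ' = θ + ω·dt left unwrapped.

(-5.3956, 6.3057, 0.8798)

θ' = 2.8798 + -1.0·2.0 = 0.8798
R = v/ω = 1.75/-1.0 = -1.7500
x' = -4.5 + -1.7500·(sin 0.8798 − sin 2.8798) = -5.3956
y' = 3.5 − -1.7500·(cos 0.8798 − cos 2.8798) = 6.3057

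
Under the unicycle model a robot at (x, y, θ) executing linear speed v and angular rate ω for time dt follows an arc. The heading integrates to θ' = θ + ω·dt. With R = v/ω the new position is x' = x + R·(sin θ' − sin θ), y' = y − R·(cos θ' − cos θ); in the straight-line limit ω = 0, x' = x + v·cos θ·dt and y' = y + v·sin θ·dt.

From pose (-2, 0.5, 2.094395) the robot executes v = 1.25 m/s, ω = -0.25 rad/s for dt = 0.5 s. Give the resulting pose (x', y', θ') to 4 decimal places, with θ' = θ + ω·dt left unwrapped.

(-2.2779, 1.0594, 1.9694)

θ' = 2.0944 + -0.25·0.5 = 1.9694
R = v/ω = 1.25/-0.25 = -5.0000
x' = -2 + -5.0000·(sin 1.9694 − sin 2.0944) = -2.2779
y' = 0.5 − -5.0000·(cos 1.9694 − cos 2.0944) = 1.0594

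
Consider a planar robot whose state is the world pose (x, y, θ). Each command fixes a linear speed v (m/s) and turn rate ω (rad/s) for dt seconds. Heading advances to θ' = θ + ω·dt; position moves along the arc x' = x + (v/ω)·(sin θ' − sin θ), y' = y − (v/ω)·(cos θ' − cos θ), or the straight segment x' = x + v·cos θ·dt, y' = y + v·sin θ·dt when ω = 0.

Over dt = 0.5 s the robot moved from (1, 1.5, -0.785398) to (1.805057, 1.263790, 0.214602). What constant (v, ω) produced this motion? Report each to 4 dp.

Δθ = 0.214602 − -0.785398 = 1.000000
ω = Δθ/dt = 1.000000/0.5 = 2.0000
R = Δx/(sin θ' − sin θ) = 0.8750
v = R·ω = 0.8750·2.0000 = 1.7500

v = 1.7500, ω = 2.0000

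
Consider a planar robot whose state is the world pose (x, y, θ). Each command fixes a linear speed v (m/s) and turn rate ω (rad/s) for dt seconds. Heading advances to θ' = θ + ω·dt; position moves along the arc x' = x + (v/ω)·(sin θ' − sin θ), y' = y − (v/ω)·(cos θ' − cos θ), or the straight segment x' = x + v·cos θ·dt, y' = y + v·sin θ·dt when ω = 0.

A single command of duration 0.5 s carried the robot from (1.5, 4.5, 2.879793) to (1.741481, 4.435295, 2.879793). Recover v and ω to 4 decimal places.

v = -0.5000, ω = 0.0000

Δθ = 2.879793 − 2.879793 = 0.000000
ω = Δθ/dt = 0.000000/0.5 = 0.0000
ω = 0 → v = (Δx·cos θ + Δy·sin θ)/dt = -0.5000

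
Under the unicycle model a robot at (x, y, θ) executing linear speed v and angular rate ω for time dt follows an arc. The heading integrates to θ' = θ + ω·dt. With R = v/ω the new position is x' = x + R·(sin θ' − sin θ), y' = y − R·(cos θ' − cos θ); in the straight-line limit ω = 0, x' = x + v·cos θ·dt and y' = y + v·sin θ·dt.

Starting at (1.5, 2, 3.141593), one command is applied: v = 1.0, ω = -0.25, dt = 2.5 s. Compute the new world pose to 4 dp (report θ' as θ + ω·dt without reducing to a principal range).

(-0.8404, 2.7561, 2.5166)

θ' = 3.1416 + -0.25·2.5 = 2.5166
R = v/ω = 1.0/-0.25 = -4.0000
x' = 1.5 + -4.0000·(sin 2.5166 − sin 3.1416) = -0.8404
y' = 2 − -4.0000·(cos 2.5166 − cos 3.1416) = 2.7561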